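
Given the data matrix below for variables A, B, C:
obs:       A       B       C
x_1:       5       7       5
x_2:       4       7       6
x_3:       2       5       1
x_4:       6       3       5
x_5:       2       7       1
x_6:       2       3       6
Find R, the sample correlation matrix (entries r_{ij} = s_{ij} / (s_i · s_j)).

Step 1 — column means:
  mean(A) = (5 + 4 + 2 + 6 + 2 + 2) / 6 = 21/6 = 3.5
  mean(B) = (7 + 7 + 5 + 3 + 7 + 3) / 6 = 32/6 = 5.3333
  mean(C) = (5 + 6 + 1 + 5 + 1 + 6) / 6 = 24/6 = 4

Step 2 — sample variances and covariances s[i,j] = (1/(n-1)) · Σ_k (x_{k,i} - mean_i) · (x_{k,j} - mean_j), with n-1 = 5:
  s[A,A] = ((1.5)·(1.5) + (0.5)·(0.5) + (-1.5)·(-1.5) + (2.5)·(2.5) + (-1.5)·(-1.5) + (-1.5)·(-1.5)) / 5 = 15.5/5 = 3.1
  s[A,B] = ((1.5)·(1.6667) + (0.5)·(1.6667) + (-1.5)·(-0.3333) + (2.5)·(-2.3333) + (-1.5)·(1.6667) + (-1.5)·(-2.3333)) / 5 = -1/5 = -0.2
  s[A,C] = ((1.5)·(1) + (0.5)·(2) + (-1.5)·(-3) + (2.5)·(1) + (-1.5)·(-3) + (-1.5)·(2)) / 5 = 11/5 = 2.2
  s[B,B] = ((1.6667)·(1.6667) + (1.6667)·(1.6667) + (-0.3333)·(-0.3333) + (-2.3333)·(-2.3333) + (1.6667)·(1.6667) + (-2.3333)·(-2.3333)) / 5 = 19.3333/5 = 3.8667
  s[B,C] = ((1.6667)·(1) + (1.6667)·(2) + (-0.3333)·(-3) + (-2.3333)·(1) + (1.6667)·(-3) + (-2.3333)·(2)) / 5 = -6/5 = -1.2
  s[C,C] = ((1)·(1) + (2)·(2) + (-3)·(-3) + (1)·(1) + (-3)·(-3) + (2)·(2)) / 5 = 28/5 = 5.6
  Sample standard deviations s_i = √(s[i,i]):
  s(A) = √(3.1) = 1.7607
  s(B) = √(3.8667) = 1.9664
  s(C) = √(5.6) = 2.3664

Step 3 — r_{ij} = s_{ij} / (s_i · s_j):
  r[A,A] = 1 (diagonal).
  r[A,B] = -0.2 / (1.7607 · 1.9664) = -0.2 / 3.4622 = -0.0578
  r[A,C] = 2.2 / (1.7607 · 2.3664) = 2.2 / 4.1665 = 0.528
  r[B,B] = 1 (diagonal).
  r[B,C] = -1.2 / (1.9664 · 2.3664) = -1.2 / 4.6533 = -0.2579
  r[C,C] = 1 (diagonal).

R is symmetric with unit diagonal. Assembling:

R = [[1, -0.0578, 0.528],
 [-0.0578, 1, -0.2579],
 [0.528, -0.2579, 1]]


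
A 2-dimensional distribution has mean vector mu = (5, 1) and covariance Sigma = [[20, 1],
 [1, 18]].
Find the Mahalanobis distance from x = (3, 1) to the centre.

Step 1 — centre the observation: (x - mu) = (-2, 0).

Step 2 — invert Sigma. det(Sigma) = 20·18 - (1)² = 359.
  Sigma^{-1} = (1/det) · [[d, -b], [-b, a]] = [[0.0501, -0.0028],
 [-0.0028, 0.0557]].

Step 3 — form the quadratic (x - mu)^T · Sigma^{-1} · (x - mu):
  Sigma^{-1} · (x - mu) = (-0.1003, 0.0056).
  (x - mu)^T · [Sigma^{-1} · (x - mu)] = (-2)·(-0.1003) + (0)·(0.0056) = 0.2006.

Step 4 — take square root: d = √(0.2006) ≈ 0.4478.

d(x, mu) = √(0.2006) ≈ 0.4478


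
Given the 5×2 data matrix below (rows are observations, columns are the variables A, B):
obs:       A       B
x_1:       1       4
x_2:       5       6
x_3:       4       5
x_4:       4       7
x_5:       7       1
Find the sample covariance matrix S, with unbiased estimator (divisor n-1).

Step 1 — column means:
  mean(A) = (1 + 5 + 4 + 4 + 7) / 5 = 21/5 = 4.2
  mean(B) = (4 + 6 + 5 + 7 + 1) / 5 = 23/5 = 4.6

Step 2 — sample covariance S[i,j] = (1/(n-1)) · Σ_k (x_{k,i} - mean_i) · (x_{k,j} - mean_j), with n-1 = 4.
  S[A,A] = ((-3.2)·(-3.2) + (0.8)·(0.8) + (-0.2)·(-0.2) + (-0.2)·(-0.2) + (2.8)·(2.8)) / 4 = 18.8/4 = 4.7
  S[A,B] = ((-3.2)·(-0.6) + (0.8)·(1.4) + (-0.2)·(0.4) + (-0.2)·(2.4) + (2.8)·(-3.6)) / 4 = -7.6/4 = -1.9
  S[B,B] = ((-0.6)·(-0.6) + (1.4)·(1.4) + (0.4)·(0.4) + (2.4)·(2.4) + (-3.6)·(-3.6)) / 4 = 21.2/4 = 5.3

S is symmetric (S[j,i] = S[i,j]). Assembling:

S = [[4.7, -1.9],
 [-1.9, 5.3]]


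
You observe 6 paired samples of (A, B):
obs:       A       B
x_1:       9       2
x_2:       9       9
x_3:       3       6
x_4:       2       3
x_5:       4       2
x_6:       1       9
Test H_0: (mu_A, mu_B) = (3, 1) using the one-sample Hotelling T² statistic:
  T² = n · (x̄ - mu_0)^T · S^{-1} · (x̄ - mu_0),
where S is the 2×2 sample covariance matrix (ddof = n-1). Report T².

Step 1 — sample mean vector:
  mean(A) = (9 + 9 + 3 + 2 + 4 + 1) / 6 = 28/6 = 4.6667
  mean(B) = (2 + 9 + 6 + 3 + 2 + 9) / 6 = 31/6 = 5.1667
  x̄ = (4.6667, 5.1667),  deviation x̄ - mu_0 = (4.6667, 5.1667) - (3, 1) = (1.6667, 4.1667).

Step 2 — sample covariance matrix, S[i,j] = (1/(n-1)) · Σ_k (x_{k,i} - mean_i) · (x_{k,j} - mean_j), divisor n-1 = 5:
  S[A,A] = ((4.3333)·(4.3333) + (4.3333)·(4.3333) + (-1.6667)·(-1.6667) + (-2.6667)·(-2.6667) + (-0.6667)·(-0.6667) + (-3.6667)·(-3.6667)) / 5 = 61.3333/5 = 12.2667
  S[A,B] = ((4.3333)·(-3.1667) + (4.3333)·(3.8333) + (-1.6667)·(0.8333) + (-2.6667)·(-2.1667) + (-0.6667)·(-3.1667) + (-3.6667)·(3.8333)) / 5 = -4.6667/5 = -0.9333
  S[B,B] = ((-3.1667)·(-3.1667) + (3.8333)·(3.8333) + (0.8333)·(0.8333) + (-2.1667)·(-2.1667) + (-3.1667)·(-3.1667) + (3.8333)·(3.8333)) / 5 = 54.8333/5 = 10.9667
  S = [[12.2667, -0.9333],
 [-0.9333, 10.9667]].

Step 3 — invert S. det(S) = 12.2667·10.9667 - (-0.9333)² = 133.6533.
  S^{-1} = (1/det) · [[d, -b], [-b, a]] = [[0.0821, 0.007],
 [0.007, 0.0918]].

Step 4 — quadratic form (x̄ - mu_0)^T · S^{-1} · (x̄ - mu_0):
  S^{-1} · (x̄ - mu_0) = (0.1659, 0.3941),
  (x̄ - mu_0)^T · [...] = (1.6667)·(0.1659) + (4.1667)·(0.3941) = 1.9183.

Step 5 — scale by n: T² = 6 · 1.9183 = 11.5099.

T² ≈ 11.5099


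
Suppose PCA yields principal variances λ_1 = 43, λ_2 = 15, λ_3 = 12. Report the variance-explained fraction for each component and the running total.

Step 1 — total variance = trace(Sigma) = Σ λ_i = 43 + 15 + 12 = 70.

Step 2 — fraction explained by component i = λ_i / Σ λ:
  PC1: 43/70 = 0.6143
  PC2: 15/70 = 0.2143
  PC3: 12/70 = 0.1714

Step 3 — cumulative fraction after k components = (λ_1 + ... + λ_k) / Σ λ:
  k = 1: 43/70 = 0.6143
  k = 2: (43 + 15)/70 = 58/70 = 0.8286
  k = 3: (43 + 15 + 12)/70 = 70/70 = 1

Summary (fraction, with percent):

explained: PC1 0.6143 (61.43%), PC2 0.2143 (21.43%), PC3 0.1714 (17.14%);  cumulative: 0.6143, 0.8286, 1


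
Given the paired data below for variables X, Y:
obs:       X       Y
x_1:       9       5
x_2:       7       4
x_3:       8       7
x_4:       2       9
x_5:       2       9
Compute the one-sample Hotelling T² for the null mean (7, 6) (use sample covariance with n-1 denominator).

Step 1 — sample mean vector:
  mean(X) = (9 + 7 + 8 + 2 + 2) / 5 = 28/5 = 5.6
  mean(Y) = (5 + 4 + 7 + 9 + 9) / 5 = 34/5 = 6.8
  x̄ = (5.6, 6.8),  deviation x̄ - mu_0 = (5.6, 6.8) - (7, 6) = (-1.4, 0.8).

Step 2 — sample covariance matrix, S[i,j] = (1/(n-1)) · Σ_k (x_{k,i} - mean_i) · (x_{k,j} - mean_j), divisor n-1 = 4:
  S[X,X] = ((3.4)·(3.4) + (1.4)·(1.4) + (2.4)·(2.4) + (-3.6)·(-3.6) + (-3.6)·(-3.6)) / 4 = 45.2/4 = 11.3
  S[X,Y] = ((3.4)·(-1.8) + (1.4)·(-2.8) + (2.4)·(0.2) + (-3.6)·(2.2) + (-3.6)·(2.2)) / 4 = -25.4/4 = -6.35
  S[Y,Y] = ((-1.8)·(-1.8) + (-2.8)·(-2.8) + (0.2)·(0.2) + (2.2)·(2.2) + (2.2)·(2.2)) / 4 = 20.8/4 = 5.2
  S = [[11.3, -6.35],
 [-6.35, 5.2]].

Step 3 — invert S. det(S) = 11.3·5.2 - (-6.35)² = 18.4375.
  S^{-1} = (1/det) · [[d, -b], [-b, a]] = [[0.282, 0.3444],
 [0.3444, 0.6129]].

Step 4 — quadratic form (x̄ - mu_0)^T · S^{-1} · (x̄ - mu_0):
  S^{-1} · (x̄ - mu_0) = (-0.1193, 0.0081),
  (x̄ - mu_0)^T · [...] = (-1.4)·(-0.1193) + (0.8)·(0.0081) = 0.1736.

Step 5 — scale by n: T² = 5 · 0.1736 = 0.8678.

T² ≈ 0.8678


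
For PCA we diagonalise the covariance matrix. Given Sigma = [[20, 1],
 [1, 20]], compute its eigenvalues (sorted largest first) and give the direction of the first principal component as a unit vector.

Step 1 — characteristic polynomial of 2×2 Sigma:
  det(Sigma - λI) = λ² - trace · λ + det = 0.
  trace = 20 + 20 = 40, det = 20·20 - (1)² = 399.
Step 2 — discriminant:
  Δ = trace² - 4·det = 1600 - 1596 = 4.
Step 3 — eigenvalues:
  λ = (trace ± √Δ)/2 = (40 ± 2)/2,
  λ_1 = 21,  λ_2 = 19.

Step 4 — unit eigenvector for λ_1: solve (Sigma - λ_1 I)v = 0. First row:
  (20 - 21)·v_x + (1)·v_y = 0, i.e. (-1)·v_x + (1)·v_y = 0,
  so v ∝ (b, λ_1 - a) = (1, 1) = u.
  ||u|| = √((1)² + (1)²) = √(2) ≈ 1.4142,
  v_1 = u/||u|| ≈ (0.7071, 0.7071) (||v_1|| = 1).

λ_1 = 21,  λ_2 = 19;  v_1 ≈ (0.7071, 0.7071)


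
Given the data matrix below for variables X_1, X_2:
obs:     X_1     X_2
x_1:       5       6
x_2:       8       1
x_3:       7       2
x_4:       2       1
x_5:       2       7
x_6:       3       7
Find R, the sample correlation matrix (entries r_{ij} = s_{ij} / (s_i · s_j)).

Step 1 — column means:
  mean(X_1) = (5 + 8 + 7 + 2 + 2 + 3) / 6 = 27/6 = 4.5
  mean(X_2) = (6 + 1 + 2 + 1 + 7 + 7) / 6 = 24/6 = 4

Step 2 — sample variances and covariances s[i,j] = (1/(n-1)) · Σ_k (x_{k,i} - mean_i) · (x_{k,j} - mean_j), with n-1 = 5:
  s[X_1,X_1] = ((0.5)·(0.5) + (3.5)·(3.5) + (2.5)·(2.5) + (-2.5)·(-2.5) + (-2.5)·(-2.5) + (-1.5)·(-1.5)) / 5 = 33.5/5 = 6.7
  s[X_1,X_2] = ((0.5)·(2) + (3.5)·(-3) + (2.5)·(-2) + (-2.5)·(-3) + (-2.5)·(3) + (-1.5)·(3)) / 5 = -19/5 = -3.8
  s[X_2,X_2] = ((2)·(2) + (-3)·(-3) + (-2)·(-2) + (-3)·(-3) + (3)·(3) + (3)·(3)) / 5 = 44/5 = 8.8
  Sample standard deviations s_i = √(s[i,i]):
  s(X_1) = √(6.7) = 2.5884
  s(X_2) = √(8.8) = 2.9665

Step 3 — r_{ij} = s_{ij} / (s_i · s_j):
  r[X_1,X_1] = 1 (diagonal).
  r[X_1,X_2] = -3.8 / (2.5884 · 2.9665) = -3.8 / 7.6785 = -0.4949
  r[X_2,X_2] = 1 (diagonal).

R is symmetric with unit diagonal. Assembling:

R = [[1, -0.4949],
 [-0.4949, 1]]


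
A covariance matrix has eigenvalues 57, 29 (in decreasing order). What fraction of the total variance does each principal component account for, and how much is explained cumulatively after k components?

Step 1 — total variance = trace(Sigma) = Σ λ_i = 57 + 29 = 86.

Step 2 — fraction explained by component i = λ_i / Σ λ:
  PC1: 57/86 = 0.6628
  PC2: 29/86 = 0.3372

Step 3 — cumulative fraction after k components = (λ_1 + ... + λ_k) / Σ λ:
  k = 1: 57/86 = 0.6628
  k = 2: (57 + 29)/86 = 86/86 = 1

Summary (fraction, with percent):

explained: PC1 0.6628 (66.28%), PC2 0.3372 (33.72%);  cumulative: 0.6628, 1


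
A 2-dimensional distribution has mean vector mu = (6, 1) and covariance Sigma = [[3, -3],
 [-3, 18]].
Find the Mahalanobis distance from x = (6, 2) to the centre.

Step 1 — centre the observation: (x - mu) = (0, 1).

Step 2 — invert Sigma. det(Sigma) = 3·18 - (-3)² = 45.
  Sigma^{-1} = (1/det) · [[d, -b], [-b, a]] = [[0.4, 0.0667],
 [0.0667, 0.0667]].

Step 3 — form the quadratic (x - mu)^T · Sigma^{-1} · (x - mu):
  Sigma^{-1} · (x - mu) = (0.0667, 0.0667).
  (x - mu)^T · [Sigma^{-1} · (x - mu)] = (0)·(0.0667) + (1)·(0.0667) = 0.0667.

Step 4 — take square root: d = √(0.0667) ≈ 0.2582.

d(x, mu) = √(0.0667) ≈ 0.2582


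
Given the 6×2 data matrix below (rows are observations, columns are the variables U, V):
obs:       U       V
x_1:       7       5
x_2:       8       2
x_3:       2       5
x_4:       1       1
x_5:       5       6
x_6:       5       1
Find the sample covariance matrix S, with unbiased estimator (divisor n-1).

Step 1 — column means:
  mean(U) = (7 + 8 + 2 + 1 + 5 + 5) / 6 = 28/6 = 4.6667
  mean(V) = (5 + 2 + 5 + 1 + 6 + 1) / 6 = 20/6 = 3.3333

Step 2 — sample covariance S[i,j] = (1/(n-1)) · Σ_k (x_{k,i} - mean_i) · (x_{k,j} - mean_j), with n-1 = 5.
  S[U,U] = ((2.3333)·(2.3333) + (3.3333)·(3.3333) + (-2.6667)·(-2.6667) + (-3.6667)·(-3.6667) + (0.3333)·(0.3333) + (0.3333)·(0.3333)) / 5 = 37.3333/5 = 7.4667
  S[U,V] = ((2.3333)·(1.6667) + (3.3333)·(-1.3333) + (-2.6667)·(1.6667) + (-3.6667)·(-2.3333) + (0.3333)·(2.6667) + (0.3333)·(-2.3333)) / 5 = 3.6667/5 = 0.7333
  S[V,V] = ((1.6667)·(1.6667) + (-1.3333)·(-1.3333) + (1.6667)·(1.6667) + (-2.3333)·(-2.3333) + (2.6667)·(2.6667) + (-2.3333)·(-2.3333)) / 5 = 25.3333/5 = 5.0667

S is symmetric (S[j,i] = S[i,j]). Assembling:

S = [[7.4667, 0.7333],
 [0.7333, 5.0667]]


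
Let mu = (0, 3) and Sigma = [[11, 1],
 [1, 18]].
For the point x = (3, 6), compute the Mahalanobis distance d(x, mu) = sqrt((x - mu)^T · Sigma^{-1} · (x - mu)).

Step 1 — centre the observation: (x - mu) = (3, 3).

Step 2 — invert Sigma. det(Sigma) = 11·18 - (1)² = 197.
  Sigma^{-1} = (1/det) · [[d, -b], [-b, a]] = [[0.0914, -0.0051],
 [-0.0051, 0.0558]].

Step 3 — form the quadratic (x - mu)^T · Sigma^{-1} · (x - mu):
  Sigma^{-1} · (x - mu) = (0.2589, 0.1523).
  (x - mu)^T · [Sigma^{-1} · (x - mu)] = (3)·(0.2589) + (3)·(0.1523) = 1.2335.

Step 4 — take square root: d = √(1.2335) ≈ 1.1106.

d(x, mu) = √(1.2335) ≈ 1.1106


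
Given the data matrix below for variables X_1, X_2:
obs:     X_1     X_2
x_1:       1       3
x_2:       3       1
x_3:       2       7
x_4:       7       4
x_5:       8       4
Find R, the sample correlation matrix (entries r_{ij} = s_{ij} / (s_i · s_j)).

Step 1 — column means:
  mean(X_1) = (1 + 3 + 2 + 7 + 8) / 5 = 21/5 = 4.2
  mean(X_2) = (3 + 1 + 7 + 4 + 4) / 5 = 19/5 = 3.8

Step 2 — sample variances and covariances s[i,j] = (1/(n-1)) · Σ_k (x_{k,i} - mean_i) · (x_{k,j} - mean_j), with n-1 = 4:
  s[X_1,X_1] = ((-3.2)·(-3.2) + (-1.2)·(-1.2) + (-2.2)·(-2.2) + (2.8)·(2.8) + (3.8)·(3.8)) / 4 = 38.8/4 = 9.7
  s[X_1,X_2] = ((-3.2)·(-0.8) + (-1.2)·(-2.8) + (-2.2)·(3.2) + (2.8)·(0.2) + (3.8)·(0.2)) / 4 = 0.2/4 = 0.05
  s[X_2,X_2] = ((-0.8)·(-0.8) + (-2.8)·(-2.8) + (3.2)·(3.2) + (0.2)·(0.2) + (0.2)·(0.2)) / 4 = 18.8/4 = 4.7
  Sample standard deviations s_i = √(s[i,i]):
  s(X_1) = √(9.7) = 3.1145
  s(X_2) = √(4.7) = 2.1679

Step 3 — r_{ij} = s_{ij} / (s_i · s_j):
  r[X_1,X_1] = 1 (diagonal).
  r[X_1,X_2] = 0.05 / (3.1145 · 2.1679) = 0.05 / 6.752 = 0.0074
  r[X_2,X_2] = 1 (diagonal).

R is symmetric with unit diagonal. Assembling:

R = [[1, 0.0074],
 [0.0074, 1]]


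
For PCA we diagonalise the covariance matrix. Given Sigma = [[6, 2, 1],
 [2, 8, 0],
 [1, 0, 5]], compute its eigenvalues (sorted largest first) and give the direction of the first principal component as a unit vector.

Step 1 — characteristic polynomial p(λ) = det(λI - Sigma) = λ³ - tr·λ² + c_1·λ - det, where tr = trace, c_1 = sum of the principal 2×2 minors, det = det(Sigma):
  tr = 6 + 8 + 5 = 19,
  c_1 = (6·8 - (2)²) + (6·5 - (1)²) + (8·5 - (0)²) = 44 + 29 + 40 = 113,
  det = 6·(8·5 - (0)²) - (2)·((2)·5 - (0)·(1)) + (1)·((2)·(0) - 8·(1)) = 6·(40) - (2)·(10) + (1)·(-8) = 212.
  So p(λ) = λ³ - 19λ² + 113λ - 212.
Step 2 — look for an integer root (rational root theorem: any rational root is an integer divisor of 212). Testing λ = 4:
  p(4) = 64 - 304 + 452 - 212 = 0  ✓
  Dividing out (λ - 4): p(λ) = (λ - 4)(λ² - 15λ + 53).
Step 3 — remaining eigenvalues from the quadratic λ² - 15λ + 53 = 0:
  Δ = 15² - 4·53 = 225 - 212 = 13,  λ = (15 ± √13)/2 = (15 ± 3.6056)/2 ≈ 9.3028 or 5.6972.
  Sorted: λ_1 = 9.3028,  λ_2 = 5.6972,  λ_3 = 4  (check: sum = 19 = tr ✓).

Step 4 — unit eigenvector for λ_1 ≈ 9.3028: v spans the null space of (Sigma - λ_1 I), whose rows are
  r_1 = (-3.3028, 2, 1),  r_2 = (2, -1.3028, 0),  r_3 = (1, 0, -4.3028).
  v is orthogonal to every row, so take v ∝ r_1 × r_2 = ((2)·(0) - (1)·(-1.3028), (1)·(2) - (-3.3028)·(0), (-3.3028)·(-1.3028) - (2)·(2)) ≈ (1.3028, 2, 0.3028).
  Let u = (1.3028, 2, 0.3028).
  ||u|| = √((1.3028)² + (2)² + (0.3028)²) = √(5.7889) ≈ 2.406,  v_1 = u/||u|| ≈ (0.5415, 0.8313, 0.1258) (||v_1|| = 1).

λ_1 = 9.3028,  λ_2 = 5.6972,  λ_3 = 4;  v_1 ≈ (0.5415, 0.8313, 0.1258)


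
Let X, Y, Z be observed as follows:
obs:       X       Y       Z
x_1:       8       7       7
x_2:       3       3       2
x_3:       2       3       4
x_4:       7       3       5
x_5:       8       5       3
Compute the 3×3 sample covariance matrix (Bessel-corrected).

Step 1 — column means:
  mean(X) = (8 + 3 + 2 + 7 + 8) / 5 = 28/5 = 5.6
  mean(Y) = (7 + 3 + 3 + 3 + 5) / 5 = 21/5 = 4.2
  mean(Z) = (7 + 2 + 4 + 5 + 3) / 5 = 21/5 = 4.2

Step 2 — sample covariance S[i,j] = (1/(n-1)) · Σ_k (x_{k,i} - mean_i) · (x_{k,j} - mean_j), with n-1 = 4.
  S[X,X] = ((2.4)·(2.4) + (-2.6)·(-2.6) + (-3.6)·(-3.6) + (1.4)·(1.4) + (2.4)·(2.4)) / 4 = 33.2/4 = 8.3
  S[X,Y] = ((2.4)·(2.8) + (-2.6)·(-1.2) + (-3.6)·(-1.2) + (1.4)·(-1.2) + (2.4)·(0.8)) / 4 = 14.4/4 = 3.6
  S[X,Z] = ((2.4)·(2.8) + (-2.6)·(-2.2) + (-3.6)·(-0.2) + (1.4)·(0.8) + (2.4)·(-1.2)) / 4 = 11.4/4 = 2.85
  S[Y,Y] = ((2.8)·(2.8) + (-1.2)·(-1.2) + (-1.2)·(-1.2) + (-1.2)·(-1.2) + (0.8)·(0.8)) / 4 = 12.8/4 = 3.2
  S[Y,Z] = ((2.8)·(2.8) + (-1.2)·(-2.2) + (-1.2)·(-0.2) + (-1.2)·(0.8) + (0.8)·(-1.2)) / 4 = 8.8/4 = 2.2
  S[Z,Z] = ((2.8)·(2.8) + (-2.2)·(-2.2) + (-0.2)·(-0.2) + (0.8)·(0.8) + (-1.2)·(-1.2)) / 4 = 14.8/4 = 3.7

S is symmetric (S[j,i] = S[i,j]). Assembling:

S = [[8.3, 3.6, 2.85],
 [3.6, 3.2, 2.2],
 [2.85, 2.2, 3.7]]


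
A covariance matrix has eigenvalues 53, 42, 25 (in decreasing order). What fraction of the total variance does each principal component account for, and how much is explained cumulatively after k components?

Step 1 — total variance = trace(Sigma) = Σ λ_i = 53 + 42 + 25 = 120.

Step 2 — fraction explained by component i = λ_i / Σ λ:
  PC1: 53/120 = 0.4417
  PC2: 42/120 = 0.35
  PC3: 25/120 = 0.2083

Step 3 — cumulative fraction after k components = (λ_1 + ... + λ_k) / Σ λ:
  k = 1: 53/120 = 0.4417
  k = 2: (53 + 42)/120 = 95/120 = 0.7917
  k = 3: (53 + 42 + 25)/120 = 120/120 = 1

Summary (fraction, with percent):

explained: PC1 0.4417 (44.17%), PC2 0.35 (35%), PC3 0.2083 (20.83%);  cumulative: 0.4417, 0.7917, 1


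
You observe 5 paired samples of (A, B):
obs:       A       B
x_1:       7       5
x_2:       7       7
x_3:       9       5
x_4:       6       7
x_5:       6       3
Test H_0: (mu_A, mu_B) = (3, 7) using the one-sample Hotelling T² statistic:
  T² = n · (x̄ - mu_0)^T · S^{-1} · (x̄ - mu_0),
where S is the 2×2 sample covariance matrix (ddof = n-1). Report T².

Step 1 — sample mean vector:
  mean(A) = (7 + 7 + 9 + 6 + 6) / 5 = 35/5 = 7
  mean(B) = (5 + 7 + 5 + 7 + 3) / 5 = 27/5 = 5.4
  x̄ = (7, 5.4),  deviation x̄ - mu_0 = (7, 5.4) - (3, 7) = (4, -1.6).

Step 2 — sample covariance matrix, S[i,j] = (1/(n-1)) · Σ_k (x_{k,i} - mean_i) · (x_{k,j} - mean_j), divisor n-1 = 4:
  S[A,A] = ((0)·(0) + (0)·(0) + (2)·(2) + (-1)·(-1) + (-1)·(-1)) / 4 = 6/4 = 1.5
  S[A,B] = ((0)·(-0.4) + (0)·(1.6) + (2)·(-0.4) + (-1)·(1.6) + (-1)·(-2.4)) / 4 = 0/4 = 0
  S[B,B] = ((-0.4)·(-0.4) + (1.6)·(1.6) + (-0.4)·(-0.4) + (1.6)·(1.6) + (-2.4)·(-2.4)) / 4 = 11.2/4 = 2.8
  S = [[1.5, 0],
 [0, 2.8]].

Step 3 — invert S. det(S) = 1.5·2.8 - (0)² = 4.2.
  S^{-1} = (1/det) · [[d, -b], [-b, a]] = [[0.6667, 0],
 [0, 0.3571]].

Step 4 — quadratic form (x̄ - mu_0)^T · S^{-1} · (x̄ - mu_0):
  S^{-1} · (x̄ - mu_0) = (2.6667, -0.5714),
  (x̄ - mu_0)^T · [...] = (4)·(2.6667) + (-1.6)·(-0.5714) = 11.581.

Step 5 — scale by n: T² = 5 · 11.581 = 57.9048.

T² ≈ 57.9048


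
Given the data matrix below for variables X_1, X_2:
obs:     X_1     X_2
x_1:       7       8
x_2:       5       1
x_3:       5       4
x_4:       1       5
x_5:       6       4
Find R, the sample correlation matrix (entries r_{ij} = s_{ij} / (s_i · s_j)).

Step 1 — column means:
  mean(X_1) = (7 + 5 + 5 + 1 + 6) / 5 = 24/5 = 4.8
  mean(X_2) = (8 + 1 + 4 + 5 + 4) / 5 = 22/5 = 4.4

Step 2 — sample variances and covariances s[i,j] = (1/(n-1)) · Σ_k (x_{k,i} - mean_i) · (x_{k,j} - mean_j), with n-1 = 4:
  s[X_1,X_1] = ((2.2)·(2.2) + (0.2)·(0.2) + (0.2)·(0.2) + (-3.8)·(-3.8) + (1.2)·(1.2)) / 4 = 20.8/4 = 5.2
  s[X_1,X_2] = ((2.2)·(3.6) + (0.2)·(-3.4) + (0.2)·(-0.4) + (-3.8)·(0.6) + (1.2)·(-0.4)) / 4 = 4.4/4 = 1.1
  s[X_2,X_2] = ((3.6)·(3.6) + (-3.4)·(-3.4) + (-0.4)·(-0.4) + (0.6)·(0.6) + (-0.4)·(-0.4)) / 4 = 25.2/4 = 6.3
  Sample standard deviations s_i = √(s[i,i]):
  s(X_1) = √(5.2) = 2.2804
  s(X_2) = √(6.3) = 2.51

Step 3 — r_{ij} = s_{ij} / (s_i · s_j):
  r[X_1,X_1] = 1 (diagonal).
  r[X_1,X_2] = 1.1 / (2.2804 · 2.51) = 1.1 / 5.7236 = 0.1922
  r[X_2,X_2] = 1 (diagonal).

R is symmetric with unit diagonal. Assembling:

R = [[1, 0.1922],
 [0.1922, 1]]


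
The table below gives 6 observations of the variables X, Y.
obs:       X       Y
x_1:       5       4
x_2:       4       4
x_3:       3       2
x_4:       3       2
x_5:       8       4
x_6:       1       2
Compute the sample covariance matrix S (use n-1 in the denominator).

Step 1 — column means:
  mean(X) = (5 + 4 + 3 + 3 + 8 + 1) / 6 = 24/6 = 4
  mean(Y) = (4 + 4 + 2 + 2 + 4 + 2) / 6 = 18/6 = 3

Step 2 — sample covariance S[i,j] = (1/(n-1)) · Σ_k (x_{k,i} - mean_i) · (x_{k,j} - mean_j), with n-1 = 5.
  S[X,X] = ((1)·(1) + (0)·(0) + (-1)·(-1) + (-1)·(-1) + (4)·(4) + (-3)·(-3)) / 5 = 28/5 = 5.6
  S[X,Y] = ((1)·(1) + (0)·(1) + (-1)·(-1) + (-1)·(-1) + (4)·(1) + (-3)·(-1)) / 5 = 10/5 = 2
  S[Y,Y] = ((1)·(1) + (1)·(1) + (-1)·(-1) + (-1)·(-1) + (1)·(1) + (-1)·(-1)) / 5 = 6/5 = 1.2

S is symmetric (S[j,i] = S[i,j]). Assembling:

S = [[5.6, 2],
 [2, 1.2]]


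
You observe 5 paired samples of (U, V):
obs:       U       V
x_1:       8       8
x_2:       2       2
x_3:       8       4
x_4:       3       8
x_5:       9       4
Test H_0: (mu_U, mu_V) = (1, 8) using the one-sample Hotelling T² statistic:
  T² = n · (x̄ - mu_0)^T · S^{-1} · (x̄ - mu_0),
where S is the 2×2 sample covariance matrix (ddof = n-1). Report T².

Step 1 — sample mean vector:
  mean(U) = (8 + 2 + 8 + 3 + 9) / 5 = 30/5 = 6
  mean(V) = (8 + 2 + 4 + 8 + 4) / 5 = 26/5 = 5.2
  x̄ = (6, 5.2),  deviation x̄ - mu_0 = (6, 5.2) - (1, 8) = (5, -2.8).

Step 2 — sample covariance matrix, S[i,j] = (1/(n-1)) · Σ_k (x_{k,i} - mean_i) · (x_{k,j} - mean_j), divisor n-1 = 4:
  S[U,U] = ((2)·(2) + (-4)·(-4) + (2)·(2) + (-3)·(-3) + (3)·(3)) / 4 = 42/4 = 10.5
  S[U,V] = ((2)·(2.8) + (-4)·(-3.2) + (2)·(-1.2) + (-3)·(2.8) + (3)·(-1.2)) / 4 = 4/4 = 1
  S[V,V] = ((2.8)·(2.8) + (-3.2)·(-3.2) + (-1.2)·(-1.2) + (2.8)·(2.8) + (-1.2)·(-1.2)) / 4 = 28.8/4 = 7.2
  S = [[10.5, 1],
 [1, 7.2]].

Step 3 — invert S. det(S) = 10.5·7.2 - (1)² = 74.6.
  S^{-1} = (1/det) · [[d, -b], [-b, a]] = [[0.0965, -0.0134],
 [-0.0134, 0.1408]].

Step 4 — quadratic form (x̄ - mu_0)^T · S^{-1} · (x̄ - mu_0):
  S^{-1} · (x̄ - mu_0) = (0.5201, -0.4611),
  (x̄ - mu_0)^T · [...] = (5)·(0.5201) + (-2.8)·(-0.4611) = 3.8917.

Step 5 — scale by n: T² = 5 · 3.8917 = 19.4584.

T² ≈ 19.4584


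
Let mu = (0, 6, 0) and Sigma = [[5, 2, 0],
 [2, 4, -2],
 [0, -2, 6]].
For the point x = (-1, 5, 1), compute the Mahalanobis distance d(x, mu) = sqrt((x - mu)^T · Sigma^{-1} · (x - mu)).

Step 1 — centre the observation: (x - mu) = (-1, -1, 1).

Step 2 — invert Sigma (cofactor / det for 3×3, or solve directly):
  Sigma^{-1} = [[0.2632, -0.1579, -0.0526],
 [-0.1579, 0.3947, 0.1316],
 [-0.0526, 0.1316, 0.2105]].

Step 3 — form the quadratic (x - mu)^T · Sigma^{-1} · (x - mu):
  Sigma^{-1} · (x - mu) = (-0.1579, -0.1053, 0.1316).
  (x - mu)^T · [Sigma^{-1} · (x - mu)] = (-1)·(-0.1579) + (-1)·(-0.1053) + (1)·(0.1316) = 0.3947.

Step 4 — take square root: d = √(0.3947) ≈ 0.6283.

d(x, mu) = √(0.3947) ≈ 0.6283


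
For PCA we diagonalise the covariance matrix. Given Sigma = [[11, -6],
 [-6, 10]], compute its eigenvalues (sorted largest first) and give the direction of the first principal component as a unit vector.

Step 1 — characteristic polynomial of 2×2 Sigma:
  det(Sigma - λI) = λ² - trace · λ + det = 0.
  trace = 11 + 10 = 21, det = 11·10 - (-6)² = 74.
Step 2 — discriminant:
  Δ = trace² - 4·det = 441 - 296 = 145.
Step 3 — eigenvalues:
  λ = (trace ± √Δ)/2 = (21 ± 12.0416)/2,
  λ_1 = 16.5208,  λ_2 = 4.4792.

Step 4 — unit eigenvector for λ_1: solve (Sigma - λ_1 I)v = 0. First row:
  (11 - 16.5208)·v_x + (-6)·v_y = 0, i.e. (-5.5208)·v_x + (-6)·v_y = 0,
  so v ∝ (b, λ_1 - a) = (-6, 5.5208); multiply by -1 so the first entry is positive: u = (6, -5.5208).
  ||u|| = √((6)² + (-5.5208)²) = √(66.4792) ≈ 8.1535,
  v_1 = u/||u|| ≈ (0.7359, -0.6771) (||v_1|| = 1).

λ_1 = 16.5208,  λ_2 = 4.4792;  v_1 ≈ (0.7359, -0.6771)


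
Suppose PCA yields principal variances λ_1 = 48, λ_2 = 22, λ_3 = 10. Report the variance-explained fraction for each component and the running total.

Step 1 — total variance = trace(Sigma) = Σ λ_i = 48 + 22 + 10 = 80.

Step 2 — fraction explained by component i = λ_i / Σ λ:
  PC1: 48/80 = 0.6
  PC2: 22/80 = 0.275
  PC3: 10/80 = 0.125

Step 3 — cumulative fraction after k components = (λ_1 + ... + λ_k) / Σ λ:
  k = 1: 48/80 = 0.6
  k = 2: (48 + 22)/80 = 70/80 = 0.875
  k = 3: (48 + 22 + 10)/80 = 80/80 = 1

Summary (fraction, with percent):

explained: PC1 0.6 (60%), PC2 0.275 (27.5%), PC3 0.125 (12.5%);  cumulative: 0.6, 0.875, 1


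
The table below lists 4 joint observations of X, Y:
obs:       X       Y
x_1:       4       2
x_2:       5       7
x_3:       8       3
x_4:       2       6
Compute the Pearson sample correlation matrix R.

Step 1 — column means:
  mean(X) = (4 + 5 + 8 + 2) / 4 = 19/4 = 4.75
  mean(Y) = (2 + 7 + 3 + 6) / 4 = 18/4 = 4.5

Step 2 — sample variances and covariances s[i,j] = (1/(n-1)) · Σ_k (x_{k,i} - mean_i) · (x_{k,j} - mean_j), with n-1 = 3:
  s[X,X] = ((-0.75)·(-0.75) + (0.25)·(0.25) + (3.25)·(3.25) + (-2.75)·(-2.75)) / 3 = 18.75/3 = 6.25
  s[X,Y] = ((-0.75)·(-2.5) + (0.25)·(2.5) + (3.25)·(-1.5) + (-2.75)·(1.5)) / 3 = -6.5/3 = -2.1667
  s[Y,Y] = ((-2.5)·(-2.5) + (2.5)·(2.5) + (-1.5)·(-1.5) + (1.5)·(1.5)) / 3 = 17/3 = 5.6667
  Sample standard deviations s_i = √(s[i,i]):
  s(X) = √(6.25) = 2.5
  s(Y) = √(5.6667) = 2.3805

Step 3 — r_{ij} = s_{ij} / (s_i · s_j):
  r[X,X] = 1 (diagonal).
  r[X,Y] = -2.1667 / (2.5 · 2.3805) = -2.1667 / 5.9512 = -0.3641
  r[Y,Y] = 1 (diagonal).

R is symmetric with unit diagonal. Assembling:

R = [[1, -0.3641],
 [-0.3641, 1]]


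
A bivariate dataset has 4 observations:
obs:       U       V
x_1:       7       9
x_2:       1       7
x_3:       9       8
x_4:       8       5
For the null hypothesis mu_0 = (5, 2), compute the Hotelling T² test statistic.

Step 1 — sample mean vector:
  mean(U) = (7 + 1 + 9 + 8) / 4 = 25/4 = 6.25
  mean(V) = (9 + 7 + 8 + 5) / 4 = 29/4 = 7.25
  x̄ = (6.25, 7.25),  deviation x̄ - mu_0 = (6.25, 7.25) - (5, 2) = (1.25, 5.25).

Step 2 — sample covariance matrix, S[i,j] = (1/(n-1)) · Σ_k (x_{k,i} - mean_i) · (x_{k,j} - mean_j), divisor n-1 = 3:
  S[U,U] = ((0.75)·(0.75) + (-5.25)·(-5.25) + (2.75)·(2.75) + (1.75)·(1.75)) / 3 = 38.75/3 = 12.9167
  S[U,V] = ((0.75)·(1.75) + (-5.25)·(-0.25) + (2.75)·(0.75) + (1.75)·(-2.25)) / 3 = 0.75/3 = 0.25
  S[V,V] = ((1.75)·(1.75) + (-0.25)·(-0.25) + (0.75)·(0.75) + (-2.25)·(-2.25)) / 3 = 8.75/3 = 2.9167
  S = [[12.9167, 0.25],
 [0.25, 2.9167]].

Step 3 — invert S. det(S) = 12.9167·2.9167 - (0.25)² = 37.6111.
  S^{-1} = (1/det) · [[d, -b], [-b, a]] = [[0.0775, -0.0066],
 [-0.0066, 0.3434]].

Step 4 — quadratic form (x̄ - mu_0)^T · S^{-1} · (x̄ - mu_0):
  S^{-1} · (x̄ - mu_0) = (0.062, 1.7947),
  (x̄ - mu_0)^T · [...] = (1.25)·(0.062) + (5.25)·(1.7947) = 9.4996.

Step 5 — scale by n: T² = 4 · 9.4996 = 37.9985.

T² ≈ 37.9985


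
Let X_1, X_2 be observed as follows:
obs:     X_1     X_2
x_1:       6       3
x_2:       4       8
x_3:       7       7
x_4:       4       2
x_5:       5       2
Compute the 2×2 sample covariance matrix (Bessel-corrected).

Step 1 — column means:
  mean(X_1) = (6 + 4 + 7 + 4 + 5) / 5 = 26/5 = 5.2
  mean(X_2) = (3 + 8 + 7 + 2 + 2) / 5 = 22/5 = 4.4

Step 2 — sample covariance S[i,j] = (1/(n-1)) · Σ_k (x_{k,i} - mean_i) · (x_{k,j} - mean_j), with n-1 = 4.
  S[X_1,X_1] = ((0.8)·(0.8) + (-1.2)·(-1.2) + (1.8)·(1.8) + (-1.2)·(-1.2) + (-0.2)·(-0.2)) / 4 = 6.8/4 = 1.7
  S[X_1,X_2] = ((0.8)·(-1.4) + (-1.2)·(3.6) + (1.8)·(2.6) + (-1.2)·(-2.4) + (-0.2)·(-2.4)) / 4 = 2.6/4 = 0.65
  S[X_2,X_2] = ((-1.4)·(-1.4) + (3.6)·(3.6) + (2.6)·(2.6) + (-2.4)·(-2.4) + (-2.4)·(-2.4)) / 4 = 33.2/4 = 8.3

S is symmetric (S[j,i] = S[i,j]). Assembling:

S = [[1.7, 0.65],
 [0.65, 8.3]]


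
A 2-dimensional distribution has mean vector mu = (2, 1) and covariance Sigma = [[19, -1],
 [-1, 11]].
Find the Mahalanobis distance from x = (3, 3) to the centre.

Step 1 — centre the observation: (x - mu) = (1, 2).

Step 2 — invert Sigma. det(Sigma) = 19·11 - (-1)² = 208.
  Sigma^{-1} = (1/det) · [[d, -b], [-b, a]] = [[0.0529, 0.0048],
 [0.0048, 0.0913]].

Step 3 — form the quadratic (x - mu)^T · Sigma^{-1} · (x - mu):
  Sigma^{-1} · (x - mu) = (0.0625, 0.1875).
  (x - mu)^T · [Sigma^{-1} · (x - mu)] = (1)·(0.0625) + (2)·(0.1875) = 0.4375.

Step 4 — take square root: d = √(0.4375) ≈ 0.6614.

d(x, mu) = √(0.4375) ≈ 0.6614


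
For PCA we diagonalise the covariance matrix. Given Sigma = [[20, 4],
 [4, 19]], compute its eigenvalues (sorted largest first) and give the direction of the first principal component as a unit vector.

Step 1 — characteristic polynomial of 2×2 Sigma:
  det(Sigma - λI) = λ² - trace · λ + det = 0.
  trace = 20 + 19 = 39, det = 20·19 - (4)² = 364.
Step 2 — discriminant:
  Δ = trace² - 4·det = 1521 - 1456 = 65.
Step 3 — eigenvalues:
  λ = (trace ± √Δ)/2 = (39 ± 8.0623)/2,
  λ_1 = 23.5311,  λ_2 = 15.4689.

Step 4 — unit eigenvector for λ_1: solve (Sigma - λ_1 I)v = 0. First row:
  (20 - 23.5311)·v_x + (4)·v_y = 0, i.e. (-3.5311)·v_x + (4)·v_y = 0,
  so v ∝ (b, λ_1 - a) = (4, 3.5311) = u.
  ||u|| = √((4)² + (3.5311)²) = √(28.4689) ≈ 5.3356,
  v_1 = u/||u|| ≈ (0.7497, 0.6618) (||v_1|| = 1).

λ_1 = 23.5311,  λ_2 = 15.4689;  v_1 ≈ (0.7497, 0.6618)


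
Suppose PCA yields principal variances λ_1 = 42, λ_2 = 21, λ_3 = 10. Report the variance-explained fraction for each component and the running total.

Step 1 — total variance = trace(Sigma) = Σ λ_i = 42 + 21 + 10 = 73.

Step 2 — fraction explained by component i = λ_i / Σ λ:
  PC1: 42/73 = 0.5753
  PC2: 21/73 = 0.2877
  PC3: 10/73 = 0.137

Step 3 — cumulative fraction after k components = (λ_1 + ... + λ_k) / Σ λ:
  k = 1: 42/73 = 0.5753
  k = 2: (42 + 21)/73 = 63/73 = 0.863
  k = 3: (42 + 21 + 10)/73 = 73/73 = 1

Summary (fraction, with percent):

explained: PC1 0.5753 (57.53%), PC2 0.2877 (28.77%), PC3 0.137 (13.7%);  cumulative: 0.5753, 0.863, 1


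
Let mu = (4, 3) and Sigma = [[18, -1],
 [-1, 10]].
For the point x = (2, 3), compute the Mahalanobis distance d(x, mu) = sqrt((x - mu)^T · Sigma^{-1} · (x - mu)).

Step 1 — centre the observation: (x - mu) = (-2, 0).

Step 2 — invert Sigma. det(Sigma) = 18·10 - (-1)² = 179.
  Sigma^{-1} = (1/det) · [[d, -b], [-b, a]] = [[0.0559, 0.0056],
 [0.0056, 0.1006]].

Step 3 — form the quadratic (x - mu)^T · Sigma^{-1} · (x - mu):
  Sigma^{-1} · (x - mu) = (-0.1117, -0.0112).
  (x - mu)^T · [Sigma^{-1} · (x - mu)] = (-2)·(-0.1117) + (0)·(-0.0112) = 0.2235.

Step 4 — take square root: d = √(0.2235) ≈ 0.4727.

d(x, mu) = √(0.2235) ≈ 0.4727


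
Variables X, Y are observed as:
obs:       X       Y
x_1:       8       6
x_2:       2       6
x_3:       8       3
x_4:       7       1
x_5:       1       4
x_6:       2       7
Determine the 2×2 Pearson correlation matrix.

Step 1 — column means:
  mean(X) = (8 + 2 + 8 + 7 + 1 + 2) / 6 = 28/6 = 4.6667
  mean(Y) = (6 + 6 + 3 + 1 + 4 + 7) / 6 = 27/6 = 4.5

Step 2 — sample variances and covariances s[i,j] = (1/(n-1)) · Σ_k (x_{k,i} - mean_i) · (x_{k,j} - mean_j), with n-1 = 5:
  s[X,X] = ((3.3333)·(3.3333) + (-2.6667)·(-2.6667) + (3.3333)·(3.3333) + (2.3333)·(2.3333) + (-3.6667)·(-3.6667) + (-2.6667)·(-2.6667)) / 5 = 55.3333/5 = 11.0667
  s[X,Y] = ((3.3333)·(1.5) + (-2.6667)·(1.5) + (3.3333)·(-1.5) + (2.3333)·(-3.5) + (-3.6667)·(-0.5) + (-2.6667)·(2.5)) / 5 = -17/5 = -3.4
  s[Y,Y] = ((1.5)·(1.5) + (1.5)·(1.5) + (-1.5)·(-1.5) + (-3.5)·(-3.5) + (-0.5)·(-0.5) + (2.5)·(2.5)) / 5 = 25.5/5 = 5.1
  Sample standard deviations s_i = √(s[i,i]):
  s(X) = √(11.0667) = 3.3267
  s(Y) = √(5.1) = 2.2583

Step 3 — r_{ij} = s_{ij} / (s_i · s_j):
  r[X,X] = 1 (diagonal).
  r[X,Y] = -3.4 / (3.3267 · 2.2583) = -3.4 / 7.5127 = -0.4526
  r[Y,Y] = 1 (diagonal).

R is symmetric with unit diagonal. Assembling:

R = [[1, -0.4526],
 [-0.4526, 1]]


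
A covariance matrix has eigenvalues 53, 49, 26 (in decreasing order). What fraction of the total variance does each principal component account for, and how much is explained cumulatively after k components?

Step 1 — total variance = trace(Sigma) = Σ λ_i = 53 + 49 + 26 = 128.

Step 2 — fraction explained by component i = λ_i / Σ λ:
  PC1: 53/128 = 0.4141
  PC2: 49/128 = 0.3828
  PC3: 26/128 = 0.2031

Step 3 — cumulative fraction after k components = (λ_1 + ... + λ_k) / Σ λ:
  k = 1: 53/128 = 0.4141
  k = 2: (53 + 49)/128 = 102/128 = 0.7969
  k = 3: (53 + 49 + 26)/128 = 128/128 = 1

Summary (fraction, with percent):

explained: PC1 0.4141 (41.41%), PC2 0.3828 (38.28%), PC3 0.2031 (20.31%);  cumulative: 0.4141, 0.7969, 1


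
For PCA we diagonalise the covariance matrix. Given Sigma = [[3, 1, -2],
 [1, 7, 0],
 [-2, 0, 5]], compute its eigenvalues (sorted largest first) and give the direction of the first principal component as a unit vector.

Step 1 — characteristic polynomial p(λ) = det(λI - Sigma) = λ³ - tr·λ² + c_1·λ - det, where tr = trace, c_1 = sum of the principal 2×2 minors, det = det(Sigma):
  tr = 3 + 7 + 5 = 15,
  c_1 = (3·7 - (1)²) + (3·5 - (-2)²) + (7·5 - (0)²) = 20 + 11 + 35 = 66,
  det = 3·(7·5 - (0)²) - (1)·((1)·5 - (0)·(-2)) + (-2)·((1)·(0) - 7·(-2)) = 3·(35) - (1)·(5) + (-2)·(14) = 72.
  So p(λ) = λ³ - 15λ² + 66λ - 72.
Step 2 — look for an integer root (rational root theorem: any rational root is an integer divisor of 72). Testing λ = 6:
  p(6) = 216 - 540 + 396 - 72 = 0  ✓
  Dividing out (λ - 6): p(λ) = (λ - 6)(λ² - 9λ + 12).
Step 3 — remaining eigenvalues from the quadratic λ² - 9λ + 12 = 0:
  Δ = 9² - 4·12 = 81 - 48 = 33,  λ = (9 ± √33)/2 = (9 ± 5.7446)/2 ≈ 7.3723 or 1.6277.
  Sorted: λ_1 = 7.3723,  λ_2 = 6,  λ_3 = 1.6277  (check: sum = 15 = tr ✓).

Step 4 — unit eigenvector for λ_1 ≈ 7.3723: v spans the null space of (Sigma - λ_1 I), whose rows are
  r_1 = (-4.3723, 1, -2),  r_2 = (1, -0.3723, 0),  r_3 = (-2, 0, -2.3723).
  v is orthogonal to every row, so take v ∝ r_1 × r_2 = ((1)·(0) - (-2)·(-0.3723), (-2)·(1) - (-4.3723)·(0), (-4.3723)·(-0.3723) - (1)·(1)) ≈ (-0.7446, -2, 0.6277).
  Rescale (multiply by -1 so the first nonzero entry is positive): u = (0.7446, 2, -0.6277).
  ||u|| = √((0.7446)² + (2)² + (-0.6277)²) = √(4.9484) ≈ 2.2245,  v_1 = u/||u|| ≈ (0.3347, 0.8991, -0.2822) (||v_1|| = 1).

λ_1 = 7.3723,  λ_2 = 6,  λ_3 = 1.6277;  v_1 ≈ (0.3347, 0.8991, -0.2822)


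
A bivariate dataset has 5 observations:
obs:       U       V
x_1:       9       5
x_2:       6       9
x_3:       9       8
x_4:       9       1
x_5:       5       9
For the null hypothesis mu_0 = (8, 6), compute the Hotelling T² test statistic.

Step 1 — sample mean vector:
  mean(U) = (9 + 6 + 9 + 9 + 5) / 5 = 38/5 = 7.6
  mean(V) = (5 + 9 + 8 + 1 + 9) / 5 = 32/5 = 6.4
  x̄ = (7.6, 6.4),  deviation x̄ - mu_0 = (7.6, 6.4) - (8, 6) = (-0.4, 0.4).

Step 2 — sample covariance matrix, S[i,j] = (1/(n-1)) · Σ_k (x_{k,i} - mean_i) · (x_{k,j} - mean_j), divisor n-1 = 4:
  S[U,U] = ((1.4)·(1.4) + (-1.6)·(-1.6) + (1.4)·(1.4) + (1.4)·(1.4) + (-2.6)·(-2.6)) / 4 = 15.2/4 = 3.8
  S[U,V] = ((1.4)·(-1.4) + (-1.6)·(2.6) + (1.4)·(1.6) + (1.4)·(-5.4) + (-2.6)·(2.6)) / 4 = -18.2/4 = -4.55
  S[V,V] = ((-1.4)·(-1.4) + (2.6)·(2.6) + (1.6)·(1.6) + (-5.4)·(-5.4) + (2.6)·(2.6)) / 4 = 47.2/4 = 11.8
  S = [[3.8, -4.55],
 [-4.55, 11.8]].

Step 3 — invert S. det(S) = 3.8·11.8 - (-4.55)² = 24.1375.
  S^{-1} = (1/det) · [[d, -b], [-b, a]] = [[0.4889, 0.1885],
 [0.1885, 0.1574]].

Step 4 — quadratic form (x̄ - mu_0)^T · S^{-1} · (x̄ - mu_0):
  S^{-1} · (x̄ - mu_0) = (-0.1201, -0.0124),
  (x̄ - mu_0)^T · [...] = (-0.4)·(-0.1201) + (0.4)·(-0.0124) = 0.0431.

Step 5 — scale by n: T² = 5 · 0.0431 = 0.2154.

T² ≈ 0.2154


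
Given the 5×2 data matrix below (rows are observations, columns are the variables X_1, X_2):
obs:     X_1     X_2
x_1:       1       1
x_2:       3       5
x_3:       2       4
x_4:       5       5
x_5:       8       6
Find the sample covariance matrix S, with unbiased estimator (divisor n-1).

Step 1 — column means:
  mean(X_1) = (1 + 3 + 2 + 5 + 8) / 5 = 19/5 = 3.8
  mean(X_2) = (1 + 5 + 4 + 5 + 6) / 5 = 21/5 = 4.2

Step 2 — sample covariance S[i,j] = (1/(n-1)) · Σ_k (x_{k,i} - mean_i) · (x_{k,j} - mean_j), with n-1 = 4.
  S[X_1,X_1] = ((-2.8)·(-2.8) + (-0.8)·(-0.8) + (-1.8)·(-1.8) + (1.2)·(1.2) + (4.2)·(4.2)) / 4 = 30.8/4 = 7.7
  S[X_1,X_2] = ((-2.8)·(-3.2) + (-0.8)·(0.8) + (-1.8)·(-0.2) + (1.2)·(0.8) + (4.2)·(1.8)) / 4 = 17.2/4 = 4.3
  S[X_2,X_2] = ((-3.2)·(-3.2) + (0.8)·(0.8) + (-0.2)·(-0.2) + (0.8)·(0.8) + (1.8)·(1.8)) / 4 = 14.8/4 = 3.7

S is symmetric (S[j,i] = S[i,j]). Assembling:

S = [[7.7, 4.3],
 [4.3, 3.7]]


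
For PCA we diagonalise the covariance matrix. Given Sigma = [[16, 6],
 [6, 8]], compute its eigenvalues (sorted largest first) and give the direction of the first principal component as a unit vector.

Step 1 — characteristic polynomial of 2×2 Sigma:
  det(Sigma - λI) = λ² - trace · λ + det = 0.
  trace = 16 + 8 = 24, det = 16·8 - (6)² = 92.
Step 2 — discriminant:
  Δ = trace² - 4·det = 576 - 368 = 208.
Step 3 — eigenvalues:
  λ = (trace ± √Δ)/2 = (24 ± 14.4222)/2,
  λ_1 = 19.2111,  λ_2 = 4.7889.

Step 4 — unit eigenvector for λ_1: solve (Sigma - λ_1 I)v = 0. First row:
  (16 - 19.2111)·v_x + (6)·v_y = 0, i.e. (-3.2111)·v_x + (6)·v_y = 0,
  so v ∝ (b, λ_1 - a) = (6, 3.2111) = u.
  ||u|| = √((6)² + (3.2111)²) = √(46.3112) ≈ 6.8052,
  v_1 = u/||u|| ≈ (0.8817, 0.4719) (||v_1|| = 1).

λ_1 = 19.2111,  λ_2 = 4.7889;  v_1 ≈ (0.8817, 0.4719)


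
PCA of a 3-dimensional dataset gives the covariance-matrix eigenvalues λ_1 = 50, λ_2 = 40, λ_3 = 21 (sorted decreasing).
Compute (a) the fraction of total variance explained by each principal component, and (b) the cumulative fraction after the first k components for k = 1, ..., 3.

Step 1 — total variance = trace(Sigma) = Σ λ_i = 50 + 40 + 21 = 111.

Step 2 — fraction explained by component i = λ_i / Σ λ:
  PC1: 50/111 = 0.4505
  PC2: 40/111 = 0.3604
  PC3: 21/111 = 0.1892

Step 3 — cumulative fraction after k components = (λ_1 + ... + λ_k) / Σ λ:
  k = 1: 50/111 = 0.4505
  k = 2: (50 + 40)/111 = 90/111 = 0.8108
  k = 3: (50 + 40 + 21)/111 = 111/111 = 1

Summary (fraction, with percent):

explained: PC1 0.4505 (45.05%), PC2 0.3604 (36.04%), PC3 0.1892 (18.92%);  cumulative: 0.4505, 0.8108, 1


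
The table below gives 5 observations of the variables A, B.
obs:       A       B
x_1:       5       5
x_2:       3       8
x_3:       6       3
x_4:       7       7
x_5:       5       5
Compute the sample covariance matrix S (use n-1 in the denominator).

Step 1 — column means:
  mean(A) = (5 + 3 + 6 + 7 + 5) / 5 = 26/5 = 5.2
  mean(B) = (5 + 8 + 3 + 7 + 5) / 5 = 28/5 = 5.6

Step 2 — sample covariance S[i,j] = (1/(n-1)) · Σ_k (x_{k,i} - mean_i) · (x_{k,j} - mean_j), with n-1 = 4.
  S[A,A] = ((-0.2)·(-0.2) + (-2.2)·(-2.2) + (0.8)·(0.8) + (1.8)·(1.8) + (-0.2)·(-0.2)) / 4 = 8.8/4 = 2.2
  S[A,B] = ((-0.2)·(-0.6) + (-2.2)·(2.4) + (0.8)·(-2.6) + (1.8)·(1.4) + (-0.2)·(-0.6)) / 4 = -4.6/4 = -1.15
  S[B,B] = ((-0.6)·(-0.6) + (2.4)·(2.4) + (-2.6)·(-2.6) + (1.4)·(1.4) + (-0.6)·(-0.6)) / 4 = 15.2/4 = 3.8

S is symmetric (S[j,i] = S[i,j]). Assembling:

S = [[2.2, -1.15],
 [-1.15, 3.8]]


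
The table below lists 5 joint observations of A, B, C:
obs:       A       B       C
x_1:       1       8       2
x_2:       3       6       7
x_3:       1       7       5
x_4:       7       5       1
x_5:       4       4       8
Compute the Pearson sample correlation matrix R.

Step 1 — column means:
  mean(A) = (1 + 3 + 1 + 7 + 4) / 5 = 16/5 = 3.2
  mean(B) = (8 + 6 + 7 + 5 + 4) / 5 = 30/5 = 6
  mean(C) = (2 + 7 + 5 + 1 + 8) / 5 = 23/5 = 4.6

Step 2 — sample variances and covariances s[i,j] = (1/(n-1)) · Σ_k (x_{k,i} - mean_i) · (x_{k,j} - mean_j), with n-1 = 4:
  s[A,A] = ((-2.2)·(-2.2) + (-0.2)·(-0.2) + (-2.2)·(-2.2) + (3.8)·(3.8) + (0.8)·(0.8)) / 4 = 24.8/4 = 6.2
  s[A,B] = ((-2.2)·(2) + (-0.2)·(0) + (-2.2)·(1) + (3.8)·(-1) + (0.8)·(-2)) / 4 = -12/4 = -3
  s[A,C] = ((-2.2)·(-2.6) + (-0.2)·(2.4) + (-2.2)·(0.4) + (3.8)·(-3.6) + (0.8)·(3.4)) / 4 = -6.6/4 = -1.65
  s[B,B] = ((2)·(2) + (0)·(0) + (1)·(1) + (-1)·(-1) + (-2)·(-2)) / 4 = 10/4 = 2.5
  s[B,C] = ((2)·(-2.6) + (0)·(2.4) + (1)·(0.4) + (-1)·(-3.6) + (-2)·(3.4)) / 4 = -8/4 = -2
  s[C,C] = ((-2.6)·(-2.6) + (2.4)·(2.4) + (0.4)·(0.4) + (-3.6)·(-3.6) + (3.4)·(3.4)) / 4 = 37.2/4 = 9.3
  Sample standard deviations s_i = √(s[i,i]):
  s(A) = √(6.2) = 2.49
  s(B) = √(2.5) = 1.5811
  s(C) = √(9.3) = 3.0496

Step 3 — r_{ij} = s_{ij} / (s_i · s_j):
  r[A,A] = 1 (diagonal).
  r[A,B] = -3 / (2.49 · 1.5811) = -3 / 3.937 = -0.762
  r[A,C] = -1.65 / (2.49 · 3.0496) = -1.65 / 7.5934 = -0.2173
  r[B,B] = 1 (diagonal).
  r[B,C] = -2 / (1.5811 · 3.0496) = -2 / 4.8218 = -0.4148
  r[C,C] = 1 (diagonal).

R is symmetric with unit diagonal. Assembling:

R = [[1, -0.762, -0.2173],
 [-0.762, 1, -0.4148],
 [-0.2173, -0.4148, 1]]
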